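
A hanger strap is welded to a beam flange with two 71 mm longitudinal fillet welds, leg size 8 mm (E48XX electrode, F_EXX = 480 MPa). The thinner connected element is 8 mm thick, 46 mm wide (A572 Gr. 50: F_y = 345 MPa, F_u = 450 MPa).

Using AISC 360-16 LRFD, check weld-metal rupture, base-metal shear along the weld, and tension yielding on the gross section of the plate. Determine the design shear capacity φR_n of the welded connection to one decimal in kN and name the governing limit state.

114.3 kN (gross-section yield governs)

Weld metal: throat = 0.707×8 = 5.656 mm, L = 2×71 = 142 mm. φR_n = 0.75 × 0.6 × 480 × 5.656 × 142 = 173.5 kN.
Base metal shear (8 mm plate): yield φR_n = 1.0×0.6×345×8×142 = 235.2 kN; rupture φR_n = 0.75×0.6×450×8×142 = 230.0 kN; take 230.0 kN (rupture).
Tension yield (gross): A_g = 46×8 = 368 mm². φR_n = 0.90 × 345 × 368 = 114.3 kN.
Governing: min(173.5, 230.0, 114.3) = 114.3 kN → gross-section yield.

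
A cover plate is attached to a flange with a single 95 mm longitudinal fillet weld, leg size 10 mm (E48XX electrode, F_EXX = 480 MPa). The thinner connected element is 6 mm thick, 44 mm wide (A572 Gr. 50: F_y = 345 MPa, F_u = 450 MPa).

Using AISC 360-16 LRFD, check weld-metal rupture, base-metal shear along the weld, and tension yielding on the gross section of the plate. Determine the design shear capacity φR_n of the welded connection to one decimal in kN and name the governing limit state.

Weld metal: throat = 0.707×10 = 7.07 mm, L = 95 mm. φR_n = 0.75 × 0.6 × 480 × 7.07 × 95 = 145.1 kN.
Base metal shear (6 mm plate): yield φR_n = 1.0×0.6×345×6×95 = 118.0 kN; rupture φR_n = 0.75×0.6×450×6×95 = 115.4 kN; take 115.4 kN (rupture).
Tension yield (gross): A_g = 44×6 = 264 mm². φR_n = 0.90 × 345 × 264 = 82.0 kN.
Governing: min(145.1, 115.4, 82.0) = 82.0 kN → gross-section yield.

82.0 kN (gross-section yield governs)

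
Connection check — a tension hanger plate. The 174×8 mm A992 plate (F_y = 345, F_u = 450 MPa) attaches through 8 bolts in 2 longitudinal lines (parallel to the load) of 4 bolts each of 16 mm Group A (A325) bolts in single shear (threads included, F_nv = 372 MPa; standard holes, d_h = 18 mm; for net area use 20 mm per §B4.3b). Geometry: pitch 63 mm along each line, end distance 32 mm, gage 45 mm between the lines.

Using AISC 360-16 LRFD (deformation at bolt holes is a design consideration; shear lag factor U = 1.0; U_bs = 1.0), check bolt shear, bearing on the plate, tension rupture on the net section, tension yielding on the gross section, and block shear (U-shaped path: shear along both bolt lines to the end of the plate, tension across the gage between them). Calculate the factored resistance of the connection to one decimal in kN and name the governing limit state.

Bolt shear: A_b = π(16)²/4 = 201.06 mm². φR_n = 0.75 × 372 × 201.06 × 8 × 1 = 448.8 kN.
Bearing (8 mm plate, F_u = 450 MPa): end bolts L_c = 32 − 18/2 = 23, R_n = min(1.2×23×8×450, 2.4×16×8×450) = 99.36 kN/bolt; interior L_c = 63 − 18 = 45, R_n = 138.24 kN/bolt. φR_n = 0.75 × (2×99.36 + 6×138.24) = 771.1 kN.
Tension rupture (net): A_n = (174 − 2×20)×8 = 1072 mm² (U = 1.0, A_e = A_n). φR_n = 0.75 × 450 × 1072 = 361.8 kN.
Tension yield (gross): A_g = 174×8 = 1392 mm². φR_n = 0.90 × 345 × 1392 = 432.2 kN.
Block shear: shear path 2×[32+3×63] = 2×221 mm, A_gv = 3536, A_nv = 2×(221 − 3.5×20)×8 = 2416 mm²; tension across gage: (45 − 1×20)×8 = 200 mm². R_n = min(0.6×450×2416, 0.6×345×3536) + 1.0×450×200 = min(652.32, 731.95) + 90 = 742.32 kN. φR_n = 0.75 × 742.32 = 556.7 kN.
Governing: min(448.8, 771.1, 361.8, 432.2, 556.7) = 361.8 kN → net-section rupture.

361.8 kN (net-section rupture governs)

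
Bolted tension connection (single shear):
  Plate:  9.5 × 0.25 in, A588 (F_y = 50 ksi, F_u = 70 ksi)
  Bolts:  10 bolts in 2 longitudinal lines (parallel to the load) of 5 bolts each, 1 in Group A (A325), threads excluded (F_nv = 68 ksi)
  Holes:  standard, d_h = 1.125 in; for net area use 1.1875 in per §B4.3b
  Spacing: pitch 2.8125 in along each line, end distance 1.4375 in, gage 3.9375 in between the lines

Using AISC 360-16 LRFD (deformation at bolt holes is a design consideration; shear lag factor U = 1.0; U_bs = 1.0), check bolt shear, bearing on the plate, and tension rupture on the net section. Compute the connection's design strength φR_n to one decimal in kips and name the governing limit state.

Bolt shear: A_b = π(1)²/4 = 0.7854 in². φR_n = 0.75 × 68 × 0.7854 × 10 × 1 = 400.6 kips.
Bearing (0.25 in plate, F_u = 70 ksi): end bolts L_c = 1.4375 − 1.125/2 = 0.875, R_n = min(1.2×0.875×0.25×70, 2.4×1×0.25×70) = 18.375 kips/bolt; interior L_c = 2.8125 − 1.125 = 1.6875, R_n = 35.438 kips/bolt. φR_n = 0.75 × (2×18.375 + 8×35.438) = 240.2 kips.
Tension rupture (net): A_n = (9.5 − 2×1.1875)×0.25 = 1.7813 in² (U = 1.0, A_e = A_n). φR_n = 0.75 × 70 × 1.7813 = 93.5 kips.
Governing: min(400.6, 240.2, 93.5) = 93.5 kips → net-section rupture.

93.5 kips (net-section rupture governs)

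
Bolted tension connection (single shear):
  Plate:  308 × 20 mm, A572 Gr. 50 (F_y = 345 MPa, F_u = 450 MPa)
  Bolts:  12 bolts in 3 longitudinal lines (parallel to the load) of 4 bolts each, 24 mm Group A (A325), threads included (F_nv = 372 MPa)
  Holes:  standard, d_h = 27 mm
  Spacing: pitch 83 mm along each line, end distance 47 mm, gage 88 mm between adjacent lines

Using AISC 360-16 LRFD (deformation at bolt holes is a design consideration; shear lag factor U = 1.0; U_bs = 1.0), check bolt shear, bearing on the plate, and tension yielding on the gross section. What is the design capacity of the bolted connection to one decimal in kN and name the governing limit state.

Bolt shear: A_b = π(24)²/4 = 452.39 mm². φR_n = 0.75 × 372 × 452.39 × 12 × 1 = 1514.6 kN.
Bearing (20 mm plate, F_u = 450 MPa): end bolts L_c = 47 − 27/2 = 33.5, R_n = min(1.2×33.5×20×450, 2.4×24×20×450) = 361.8 kN/bolt; interior L_c = 83 − 27 = 56, R_n = 518.4 kN/bolt. φR_n = 0.75 × (3×361.8 + 9×518.4) = 4313.3 kN.
Tension yield (gross): A_g = 308×20 = 6160 mm². φR_n = 0.90 × 345 × 6160 = 1912.7 kN.
Governing: min(1514.6, 4313.3, 1912.7) = 1514.6 kN → bolt shear.

1514.6 kN (bolt shear governs)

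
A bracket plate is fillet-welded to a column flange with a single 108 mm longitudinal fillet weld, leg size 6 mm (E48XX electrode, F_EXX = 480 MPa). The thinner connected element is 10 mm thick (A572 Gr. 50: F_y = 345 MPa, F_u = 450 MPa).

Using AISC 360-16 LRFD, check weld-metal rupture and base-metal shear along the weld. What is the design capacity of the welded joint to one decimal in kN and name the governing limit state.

99.0 kN (weld metal governs)

Weld metal: throat = 0.707×6 = 4.242 mm, L = 108 mm. φR_n = 0.75 × 0.6 × 480 × 4.242 × 108 = 99.0 kN.
Base metal shear (10 mm plate): yield φR_n = 1.0×0.6×345×10×108 = 223.6 kN; rupture φR_n = 0.75×0.6×450×10×108 = 218.7 kN; take 218.7 kN (rupture).
Governing: min(99.0, 218.7) = 99.0 kN → weld metal.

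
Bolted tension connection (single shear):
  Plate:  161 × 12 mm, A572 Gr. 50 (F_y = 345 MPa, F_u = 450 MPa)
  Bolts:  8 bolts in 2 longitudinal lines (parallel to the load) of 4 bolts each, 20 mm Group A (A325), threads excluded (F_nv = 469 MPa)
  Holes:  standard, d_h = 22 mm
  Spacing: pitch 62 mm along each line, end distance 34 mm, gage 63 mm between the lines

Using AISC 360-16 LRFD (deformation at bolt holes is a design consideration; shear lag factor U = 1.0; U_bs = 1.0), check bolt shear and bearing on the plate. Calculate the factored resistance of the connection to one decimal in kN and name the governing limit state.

884.0 kN (bolt shear governs)

Bolt shear: A_b = π(20)²/4 = 314.16 mm². φR_n = 0.75 × 469 × 314.16 × 8 × 1 = 884.0 kN.
Bearing (12 mm plate, F_u = 450 MPa): end bolts L_c = 34 − 22/2 = 23, R_n = min(1.2×23×12×450, 2.4×20×12×450) = 149.04 kN/bolt; interior L_c = 62 − 22 = 40, R_n = 259.2 kN/bolt. φR_n = 0.75 × (2×149.04 + 6×259.2) = 1390.0 kN.
Governing: min(884.0, 1390.0) = 884.0 kN → bolt shear.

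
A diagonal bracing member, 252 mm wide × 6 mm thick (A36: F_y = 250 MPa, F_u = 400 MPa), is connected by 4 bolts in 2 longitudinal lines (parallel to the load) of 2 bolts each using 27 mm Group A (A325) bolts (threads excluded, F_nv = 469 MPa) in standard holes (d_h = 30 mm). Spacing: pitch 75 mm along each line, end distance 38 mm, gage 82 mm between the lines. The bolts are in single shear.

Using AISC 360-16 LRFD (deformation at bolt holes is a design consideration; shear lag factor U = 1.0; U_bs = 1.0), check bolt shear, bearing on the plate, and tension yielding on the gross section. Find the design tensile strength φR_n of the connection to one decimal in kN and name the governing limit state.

293.8 kN (bearing governs)

Bolt shear: A_b = π(27)²/4 = 572.56 mm². φR_n = 0.75 × 469 × 572.56 × 4 × 1 = 805.6 kN.
Bearing (6 mm plate, F_u = 400 MPa): end bolts L_c = 38 − 30/2 = 23, R_n = min(1.2×23×6×400, 2.4×27×6×400) = 66.24 kN/bolt; interior L_c = 75 − 30 = 45, R_n = 129.6 kN/bolt. φR_n = 0.75 × (2×66.24 + 2×129.6) = 293.8 kN.
Tension yield (gross): A_g = 252×6 = 1512 mm². φR_n = 0.90 × 250 × 1512 = 340.2 kN.
Governing: min(805.6, 293.8, 340.2) = 293.8 kN → bearing.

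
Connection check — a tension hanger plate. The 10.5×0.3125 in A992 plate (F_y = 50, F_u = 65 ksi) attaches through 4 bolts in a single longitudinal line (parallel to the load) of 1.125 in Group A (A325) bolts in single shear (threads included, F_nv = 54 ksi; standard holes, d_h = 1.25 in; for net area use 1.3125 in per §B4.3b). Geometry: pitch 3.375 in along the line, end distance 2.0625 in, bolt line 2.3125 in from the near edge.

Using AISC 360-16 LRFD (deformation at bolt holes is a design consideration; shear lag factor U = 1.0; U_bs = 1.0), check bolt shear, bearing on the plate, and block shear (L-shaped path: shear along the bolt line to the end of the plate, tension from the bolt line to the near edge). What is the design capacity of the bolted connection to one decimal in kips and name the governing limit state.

94.6 kips (block shear governs)

Bolt shear: A_b = π(1.125)²/4 = 0.99402 in². φR_n = 0.75 × 54 × 0.99402 × 4 × 1 = 161.0 kips.
Bearing (0.3125 in plate, F_u = 65 ksi): end bolts L_c = 2.0625 − 1.25/2 = 1.4375, R_n = min(1.2×1.4375×0.3125×65, 2.4×1.125×0.3125×65) = 35.039 kips/bolt; interior L_c = 3.375 − 1.25 = 2.125, R_n = 51.797 kips/bolt. φR_n = 0.75 × (1×35.039 + 3×51.797) = 142.8 kips.
Block shear: shear path 1×[2.0625+3×3.375] = 1×12.1875 in, A_gv = 3.8086, A_nv = 1×(12.1875 − 3.5×1.3125)×0.3125 = 2.373 in²; tension to near edge: (2.3125 − 0.5×1.3125)×0.3125 = 0.51758 in². R_n = min(0.6×65×2.373, 0.6×50×3.8086) + 1.0×65×0.51758 = min(92.547, 114.26) + 33.643 = 126.19 kips. φR_n = 0.75 × 126.19 = 94.6 kips.
Governing: min(161.0, 142.8, 94.6) = 94.6 kips → block shear.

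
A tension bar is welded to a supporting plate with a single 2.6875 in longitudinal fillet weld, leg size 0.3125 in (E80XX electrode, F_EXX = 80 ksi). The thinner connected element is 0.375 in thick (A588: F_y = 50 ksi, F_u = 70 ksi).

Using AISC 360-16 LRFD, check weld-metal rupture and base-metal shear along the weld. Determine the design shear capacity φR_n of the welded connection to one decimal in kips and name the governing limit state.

Weld metal: throat = 0.707×0.3125 = 0.22094 in, L = 2.6875 in. φR_n = 0.75 × 0.6 × 80 × 0.22094 × 2.6875 = 21.4 kips.
Base metal shear (0.375 in plate): yield φR_n = 1.0×0.6×50×0.375×2.6875 = 30.2 kips; rupture φR_n = 0.75×0.6×70×0.375×2.6875 = 31.7 kips; take 30.2 kips (yield).
Governing: min(21.4, 30.2) = 21.4 kips → weld metal.

21.4 kips (weld metal governs)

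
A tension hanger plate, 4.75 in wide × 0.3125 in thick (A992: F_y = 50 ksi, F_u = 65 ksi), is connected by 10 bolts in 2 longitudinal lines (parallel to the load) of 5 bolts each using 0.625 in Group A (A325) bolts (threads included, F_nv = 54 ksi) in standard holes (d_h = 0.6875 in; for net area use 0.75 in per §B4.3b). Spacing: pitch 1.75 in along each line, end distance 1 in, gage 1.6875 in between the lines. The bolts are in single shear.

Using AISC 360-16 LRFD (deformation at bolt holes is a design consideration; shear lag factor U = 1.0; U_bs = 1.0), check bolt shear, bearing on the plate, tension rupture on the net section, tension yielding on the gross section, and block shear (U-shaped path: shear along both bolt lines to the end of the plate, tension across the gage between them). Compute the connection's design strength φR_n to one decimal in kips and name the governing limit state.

49.5 kips (net-section rupture governs)

Bolt shear: A_b = π(0.625)²/4 = 0.3068 in². φR_n = 0.75 × 54 × 0.3068 × 10 × 1 = 124.3 kips.
Bearing (0.3125 in plate, F_u = 65 ksi): end bolts L_c = 1 − 0.6875/2 = 0.65625, R_n = min(1.2×0.65625×0.3125×65, 2.4×0.625×0.3125×65) = 15.996 kips/bolt; interior L_c = 1.75 − 0.6875 = 1.0625, R_n = 25.898 kips/bolt. φR_n = 0.75 × (2×15.996 + 8×25.898) = 179.4 kips.
Tension rupture (net): A_n = (4.75 − 2×0.75)×0.3125 = 1.0156 in² (U = 1.0, A_e = A_n). φR_n = 0.75 × 65 × 1.0156 = 49.5 kips.
Tension yield (gross): A_g = 4.75×0.3125 = 1.4844 in². φR_n = 0.90 × 50 × 1.4844 = 66.8 kips.
Block shear: shear path 2×[1+4×1.75] = 2×8 in, A_gv = 5, A_nv = 2×(8 − 4.5×0.75)×0.3125 = 2.8906 in²; tension across gage: (1.6875 − 1×0.75)×0.3125 = 0.29297 in². R_n = min(0.6×65×2.8906, 0.6×50×5) + 1.0×65×0.29297 = min(112.73, 150) + 19.043 = 131.77 kips. φR_n = 0.75 × 131.77 = 98.8 kips.
Governing: min(124.3, 179.4, 49.5, 66.8, 98.8) = 49.5 kips → net-section rupture.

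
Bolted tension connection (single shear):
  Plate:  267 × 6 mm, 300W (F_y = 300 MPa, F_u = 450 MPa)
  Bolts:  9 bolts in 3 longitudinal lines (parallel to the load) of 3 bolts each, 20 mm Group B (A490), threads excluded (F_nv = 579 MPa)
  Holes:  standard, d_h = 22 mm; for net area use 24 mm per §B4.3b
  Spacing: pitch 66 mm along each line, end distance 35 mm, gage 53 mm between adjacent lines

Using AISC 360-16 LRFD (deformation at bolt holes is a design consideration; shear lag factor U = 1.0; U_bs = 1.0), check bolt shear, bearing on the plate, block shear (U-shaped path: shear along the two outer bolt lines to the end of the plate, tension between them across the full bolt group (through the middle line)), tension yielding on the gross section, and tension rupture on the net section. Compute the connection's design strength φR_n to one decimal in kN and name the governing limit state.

Bolt shear: A_b = π(20)²/4 = 314.16 mm². φR_n = 0.75 × 579 × 314.16 × 9 × 1 = 1227.8 kN.
Bearing (6 mm plate, F_u = 450 MPa): end bolts L_c = 35 − 22/2 = 24, R_n = min(1.2×24×6×450, 2.4×20×6×450) = 77.76 kN/bolt; interior L_c = 66 − 22 = 44, R_n = 129.6 kN/bolt. φR_n = 0.75 × (3×77.76 + 6×129.6) = 758.2 kN.
Block shear: shear path 2×[35+2×66] = 2×167 mm, A_gv = 2004, A_nv = 2×(167 − 2.5×24)×6 = 1284 mm²; tension across gage: (106 − 2×24)×6 = 348 mm². R_n = min(0.6×450×1284, 0.6×300×2004) + 1.0×450×348 = min(346.68, 360.72) + 156.6 = 503.28 kN. φR_n = 0.75 × 503.28 = 377.5 kN.
Tension yield (gross): A_g = 267×6 = 1602 mm². φR_n = 0.90 × 300 × 1602 = 432.5 kN.
Tension rupture (net): A_n = (267 − 3×24)×6 = 1170 mm² (U = 1.0, A_e = A_n). φR_n = 0.75 × 450 × 1170 = 394.9 kN.
Governing: min(1227.8, 758.2, 377.5, 432.5, 394.9) = 377.5 kN → block shear.

377.5 kN (block shear governs)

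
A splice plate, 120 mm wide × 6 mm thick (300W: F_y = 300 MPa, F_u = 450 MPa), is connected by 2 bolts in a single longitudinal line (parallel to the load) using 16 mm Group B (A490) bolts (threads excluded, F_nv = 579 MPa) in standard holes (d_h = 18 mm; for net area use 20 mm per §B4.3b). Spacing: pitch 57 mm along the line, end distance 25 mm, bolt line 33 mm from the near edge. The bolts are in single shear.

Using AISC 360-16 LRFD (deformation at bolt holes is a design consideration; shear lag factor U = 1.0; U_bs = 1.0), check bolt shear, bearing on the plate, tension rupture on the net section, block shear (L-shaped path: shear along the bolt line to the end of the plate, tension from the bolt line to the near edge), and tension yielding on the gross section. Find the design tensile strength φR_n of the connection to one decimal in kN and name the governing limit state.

109.8 kN (block shear governs)

Bolt shear: A_b = π(16)²/4 = 201.06 mm². φR_n = 0.75 × 579 × 201.06 × 2 × 1 = 174.6 kN.
Bearing (6 mm plate, F_u = 450 MPa): end bolts L_c = 25 − 18/2 = 16, R_n = min(1.2×16×6×450, 2.4×16×6×450) = 51.84 kN/bolt; interior L_c = 57 − 18 = 39, R_n = 103.68 kN/bolt. φR_n = 0.75 × (1×51.84 + 1×103.68) = 116.6 kN.
Tension rupture (net): A_n = (120 − 1×20)×6 = 600 mm² (U = 1.0, A_e = A_n). φR_n = 0.75 × 450 × 600 = 202.5 kN.
Block shear: shear path 1×[25+1×57] = 1×82 mm, A_gv = 492, A_nv = 1×(82 − 1.5×20)×6 = 312 mm²; tension to near edge: (33 − 0.5×20)×6 = 138 mm². R_n = min(0.6×450×312, 0.6×300×492) + 1.0×450×138 = min(84.24, 88.56) + 62.1 = 146.34 kN. φR_n = 0.75 × 146.34 = 109.8 kN.
Tension yield (gross): A_g = 120×6 = 720 mm². φR_n = 0.90 × 300 × 720 = 194.4 kN.
Governing: min(174.6, 116.6, 202.5, 109.8, 194.4) = 109.8 kN → block shear.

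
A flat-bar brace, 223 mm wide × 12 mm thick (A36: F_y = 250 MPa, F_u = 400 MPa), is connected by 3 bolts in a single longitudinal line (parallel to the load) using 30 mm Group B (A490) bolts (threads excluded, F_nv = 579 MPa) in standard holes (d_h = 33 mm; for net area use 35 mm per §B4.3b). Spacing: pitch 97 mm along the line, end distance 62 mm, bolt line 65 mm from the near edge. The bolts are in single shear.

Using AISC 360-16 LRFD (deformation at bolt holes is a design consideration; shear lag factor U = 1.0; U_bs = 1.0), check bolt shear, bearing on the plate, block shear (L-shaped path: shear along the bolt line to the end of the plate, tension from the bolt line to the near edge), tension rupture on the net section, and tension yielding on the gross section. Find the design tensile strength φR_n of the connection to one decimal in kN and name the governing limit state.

516.6 kN (block shear governs)

Bolt shear: A_b = π(30)²/4 = 706.86 mm². φR_n = 0.75 × 579 × 706.86 × 3 × 1 = 920.9 kN.
Bearing (12 mm plate, F_u = 400 MPa): end bolts L_c = 62 − 33/2 = 45.5, R_n = min(1.2×45.5×12×400, 2.4×30×12×400) = 262.08 kN/bolt; interior L_c = 97 − 33 = 64, R_n = 345.6 kN/bolt. φR_n = 0.75 × (1×262.08 + 2×345.6) = 715.0 kN.
Block shear: shear path 1×[62+2×97] = 1×256 mm, A_gv = 3072, A_nv = 1×(256 − 2.5×35)×12 = 2022 mm²; tension to near edge: (65 − 0.5×35)×12 = 570 mm². R_n = min(0.6×400×2022, 0.6×250×3072) + 1.0×400×570 = min(485.28, 460.8) + 228 = 688.8 kN. φR_n = 0.75 × 688.8 = 516.6 kN.
Tension rupture (net): A_n = (223 − 1×35)×12 = 2256 mm² (U = 1.0, A_e = A_n). φR_n = 0.75 × 400 × 2256 = 676.8 kN.
Tension yield (gross): A_g = 223×12 = 2676 mm². φR_n = 0.90 × 250 × 2676 = 602.1 kN.
Governing: min(920.9, 715.0, 516.6, 676.8, 602.1) = 516.6 kN → block shear.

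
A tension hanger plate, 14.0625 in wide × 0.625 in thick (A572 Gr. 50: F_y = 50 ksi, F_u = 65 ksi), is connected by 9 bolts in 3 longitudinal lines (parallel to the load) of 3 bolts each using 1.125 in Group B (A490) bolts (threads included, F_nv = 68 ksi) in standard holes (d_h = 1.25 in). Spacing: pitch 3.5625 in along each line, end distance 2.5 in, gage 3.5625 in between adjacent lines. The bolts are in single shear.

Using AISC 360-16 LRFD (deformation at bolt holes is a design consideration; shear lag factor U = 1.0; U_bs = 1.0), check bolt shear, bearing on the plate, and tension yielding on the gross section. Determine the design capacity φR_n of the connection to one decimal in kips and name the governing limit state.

Bolt shear: A_b = π(1.125)²/4 = 0.99402 in². φR_n = 0.75 × 68 × 0.99402 × 9 × 1 = 456.3 kips.
Bearing (0.625 in plate, F_u = 65 ksi): end bolts L_c = 2.5 − 1.25/2 = 1.875, R_n = min(1.2×1.875×0.625×65, 2.4×1.125×0.625×65) = 91.406 kips/bolt; interior L_c = 3.5625 − 1.25 = 2.3125, R_n = 109.69 kips/bolt. φR_n = 0.75 × (3×91.406 + 6×109.69) = 699.3 kips.
Tension yield (gross): A_g = 14.0625×0.625 = 8.7891 in². φR_n = 0.90 × 50 × 8.7891 = 395.5 kips.
Governing: min(456.3, 699.3, 395.5) = 395.5 kips → gross-section yield.

395.5 kips (gross-section yield governs)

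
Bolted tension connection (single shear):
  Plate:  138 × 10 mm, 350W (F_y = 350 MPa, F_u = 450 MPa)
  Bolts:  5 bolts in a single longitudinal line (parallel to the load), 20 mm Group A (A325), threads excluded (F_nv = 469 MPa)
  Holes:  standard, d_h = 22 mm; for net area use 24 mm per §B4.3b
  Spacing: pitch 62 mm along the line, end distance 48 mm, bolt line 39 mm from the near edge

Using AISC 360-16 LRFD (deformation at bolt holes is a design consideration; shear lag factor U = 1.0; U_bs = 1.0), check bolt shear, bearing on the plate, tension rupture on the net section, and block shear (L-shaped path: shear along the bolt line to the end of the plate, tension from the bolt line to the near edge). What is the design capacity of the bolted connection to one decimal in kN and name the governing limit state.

384.8 kN (net-section rupture governs)

Bolt shear: A_b = π(20)²/4 = 314.16 mm². φR_n = 0.75 × 469 × 314.16 × 5 × 1 = 552.5 kN.
Bearing (10 mm plate, F_u = 450 MPa): end bolts L_c = 48 − 22/2 = 37, R_n = min(1.2×37×10×450, 2.4×20×10×450) = 199.8 kN/bolt; interior L_c = 62 − 22 = 40, R_n = 216 kN/bolt. φR_n = 0.75 × (1×199.8 + 4×216) = 797.9 kN.
Tension rupture (net): A_n = (138 − 1×24)×10 = 1140 mm² (U = 1.0, A_e = A_n). φR_n = 0.75 × 450 × 1140 = 384.8 kN.
Block shear: shear path 1×[48+4×62] = 1×296 mm, A_gv = 2960, A_nv = 1×(296 − 4.5×24)×10 = 1880 mm²; tension to near edge: (39 − 0.5×24)×10 = 270 mm². R_n = min(0.6×450×1880, 0.6×350×2960) + 1.0×450×270 = min(507.6, 621.6) + 121.5 = 629.1 kN. φR_n = 0.75 × 629.1 = 471.8 kN.
Governing: min(552.5, 797.9, 384.8, 471.8) = 384.8 kN → net-section rupture.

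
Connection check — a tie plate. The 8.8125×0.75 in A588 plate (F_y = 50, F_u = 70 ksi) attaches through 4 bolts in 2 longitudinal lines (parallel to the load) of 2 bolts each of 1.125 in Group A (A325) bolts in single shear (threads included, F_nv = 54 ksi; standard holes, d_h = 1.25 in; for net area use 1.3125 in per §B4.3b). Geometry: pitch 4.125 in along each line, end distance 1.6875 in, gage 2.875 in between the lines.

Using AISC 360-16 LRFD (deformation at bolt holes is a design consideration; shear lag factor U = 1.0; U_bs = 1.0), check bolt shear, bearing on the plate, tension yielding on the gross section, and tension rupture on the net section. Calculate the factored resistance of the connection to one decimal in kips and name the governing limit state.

Bolt shear: A_b = π(1.125)²/4 = 0.99402 in². φR_n = 0.75 × 54 × 0.99402 × 4 × 1 = 161.0 kips.
Bearing (0.75 in plate, F_u = 70 ksi): end bolts L_c = 1.6875 − 1.25/2 = 1.0625, R_n = min(1.2×1.0625×0.75×70, 2.4×1.125×0.75×70) = 66.938 kips/bolt; interior L_c = 4.125 − 1.25 = 2.875, R_n = 141.75 kips/bolt. φR_n = 0.75 × (2×66.938 + 2×141.75) = 313.0 kips.
Tension yield (gross): A_g = 8.8125×0.75 = 6.6094 in². φR_n = 0.90 × 50 × 6.6094 = 297.4 kips.
Tension rupture (net): A_n = (8.8125 − 2×1.3125)×0.75 = 4.6406 in² (U = 1.0, A_e = A_n). φR_n = 0.75 × 70 × 4.6406 = 243.6 kips.
Governing: min(161.0, 313.0, 297.4, 243.6) = 161.0 kips → bolt shear.

161.0 kips (bolt shear governs)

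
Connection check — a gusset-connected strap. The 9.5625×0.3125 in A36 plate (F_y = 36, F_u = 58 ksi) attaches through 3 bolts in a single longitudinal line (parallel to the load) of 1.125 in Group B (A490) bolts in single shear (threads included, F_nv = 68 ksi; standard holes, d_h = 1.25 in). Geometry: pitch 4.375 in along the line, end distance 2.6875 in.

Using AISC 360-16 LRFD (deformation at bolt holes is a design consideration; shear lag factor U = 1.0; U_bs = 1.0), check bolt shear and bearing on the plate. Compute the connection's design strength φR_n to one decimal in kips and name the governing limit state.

107.1 kips (bearing governs)

Bolt shear: A_b = π(1.125)²/4 = 0.99402 in². φR_n = 0.75 × 68 × 0.99402 × 3 × 1 = 152.1 kips.
Bearing (0.3125 in plate, F_u = 58 ksi): end bolts L_c = 2.6875 − 1.25/2 = 2.0625, R_n = min(1.2×2.0625×0.3125×58, 2.4×1.125×0.3125×58) = 44.859 kips/bolt; interior L_c = 4.375 − 1.25 = 3.125, R_n = 48.938 kips/bolt. φR_n = 0.75 × (1×44.859 + 2×48.938) = 107.1 kips.
Governing: min(152.1, 107.1) = 107.1 kips → bearing.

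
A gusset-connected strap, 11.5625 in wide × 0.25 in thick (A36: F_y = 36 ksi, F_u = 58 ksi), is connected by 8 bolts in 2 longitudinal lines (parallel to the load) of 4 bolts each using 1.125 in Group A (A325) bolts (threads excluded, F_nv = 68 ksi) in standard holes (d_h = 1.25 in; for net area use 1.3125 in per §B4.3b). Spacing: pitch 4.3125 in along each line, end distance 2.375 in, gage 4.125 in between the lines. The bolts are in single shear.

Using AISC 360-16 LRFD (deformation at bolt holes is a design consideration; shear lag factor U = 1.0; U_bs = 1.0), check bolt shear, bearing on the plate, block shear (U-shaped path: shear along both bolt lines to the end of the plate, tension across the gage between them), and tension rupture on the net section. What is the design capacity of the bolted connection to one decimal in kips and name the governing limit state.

97.2 kips (net-section rupture governs)

Bolt shear: A_b = π(1.125)²/4 = 0.99402 in². φR_n = 0.75 × 68 × 0.99402 × 8 × 1 = 405.6 kips.
Bearing (0.25 in plate, F_u = 58 ksi): end bolts L_c = 2.375 − 1.25/2 = 1.75, R_n = min(1.2×1.75×0.25×58, 2.4×1.125×0.25×58) = 30.45 kips/bolt; interior L_c = 4.3125 − 1.25 = 3.0625, R_n = 39.15 kips/bolt. φR_n = 0.75 × (2×30.45 + 6×39.15) = 221.9 kips.
Block shear: shear path 2×[2.375+3×4.3125] = 2×15.3125 in, A_gv = 7.6563, A_nv = 2×(15.3125 − 3.5×1.3125)×0.25 = 5.3594 in²; tension across gage: (4.125 − 1×1.3125)×0.25 = 0.70313 in². R_n = min(0.6×58×5.3594, 0.6×36×7.6563) + 1.0×58×0.70313 = min(186.51, 165.38) + 40.782 = 206.16 kips. φR_n = 0.75 × 206.16 = 154.6 kips.
Tension rupture (net): A_n = (11.5625 − 2×1.3125)×0.25 = 2.2344 in² (U = 1.0, A_e = A_n). φR_n = 0.75 × 58 × 2.2344 = 97.2 kips.
Governing: min(405.6, 221.9, 154.6, 97.2) = 97.2 kips → net-section rupture.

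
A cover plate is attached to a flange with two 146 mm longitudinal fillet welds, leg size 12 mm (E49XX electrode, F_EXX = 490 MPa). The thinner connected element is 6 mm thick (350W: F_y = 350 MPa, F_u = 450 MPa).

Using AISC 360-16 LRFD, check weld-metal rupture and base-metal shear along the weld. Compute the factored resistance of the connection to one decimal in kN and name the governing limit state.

354.8 kN (base-metal shear governs)

Weld metal: throat = 0.707×12 = 8.484 mm, L = 2×146 = 292 mm. φR_n = 0.75 × 0.6 × 490 × 8.484 × 292 = 546.3 kN.
Base metal shear (6 mm plate): yield φR_n = 1.0×0.6×350×6×292 = 367.9 kN; rupture φR_n = 0.75×0.6×450×6×292 = 354.8 kN; take 354.8 kN (rupture).
Governing: min(546.3, 354.8) = 354.8 kN → base-metal shear.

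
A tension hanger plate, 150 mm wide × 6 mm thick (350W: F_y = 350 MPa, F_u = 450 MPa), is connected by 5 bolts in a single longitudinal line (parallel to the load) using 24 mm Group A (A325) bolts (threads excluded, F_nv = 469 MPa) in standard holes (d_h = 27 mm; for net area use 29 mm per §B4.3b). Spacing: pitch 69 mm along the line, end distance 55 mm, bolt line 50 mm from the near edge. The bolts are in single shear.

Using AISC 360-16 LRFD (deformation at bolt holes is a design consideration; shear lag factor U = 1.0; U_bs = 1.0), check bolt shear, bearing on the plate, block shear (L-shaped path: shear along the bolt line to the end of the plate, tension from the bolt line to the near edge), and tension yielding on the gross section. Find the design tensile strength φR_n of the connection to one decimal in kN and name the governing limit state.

Bolt shear: A_b = π(24)²/4 = 452.39 mm². φR_n = 0.75 × 469 × 452.39 × 5 × 1 = 795.6 kN.
Bearing (6 mm plate, F_u = 450 MPa): end bolts L_c = 55 − 27/2 = 41.5, R_n = min(1.2×41.5×6×450, 2.4×24×6×450) = 134.46 kN/bolt; interior L_c = 69 − 27 = 42, R_n = 136.08 kN/bolt. φR_n = 0.75 × (1×134.46 + 4×136.08) = 509.1 kN.
Block shear: shear path 1×[55+4×69] = 1×331 mm, A_gv = 1986, A_nv = 1×(331 − 4.5×29)×6 = 1203 mm²; tension to near edge: (50 − 0.5×29)×6 = 213 mm². R_n = min(0.6×450×1203, 0.6×350×1986) + 1.0×450×213 = min(324.81, 417.06) + 95.85 = 420.66 kN. φR_n = 0.75 × 420.66 = 315.5 kN.
Tension yield (gross): A_g = 150×6 = 900 mm². φR_n = 0.90 × 350 × 900 = 283.5 kN.
Governing: min(795.6, 509.1, 315.5, 283.5) = 283.5 kN → gross-section yield.

283.5 kN (gross-section yield governs)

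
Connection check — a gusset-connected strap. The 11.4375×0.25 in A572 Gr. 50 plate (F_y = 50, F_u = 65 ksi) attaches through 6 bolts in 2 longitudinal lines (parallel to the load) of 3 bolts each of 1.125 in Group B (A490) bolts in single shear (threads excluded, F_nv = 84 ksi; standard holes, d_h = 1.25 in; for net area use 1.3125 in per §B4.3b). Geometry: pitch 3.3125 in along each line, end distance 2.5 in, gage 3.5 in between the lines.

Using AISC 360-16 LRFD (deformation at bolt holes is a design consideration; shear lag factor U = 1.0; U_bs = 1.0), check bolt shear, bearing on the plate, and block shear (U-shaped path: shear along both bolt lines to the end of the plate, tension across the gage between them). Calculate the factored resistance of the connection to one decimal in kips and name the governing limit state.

112.1 kips (block shear governs)

Bolt shear: A_b = π(1.125)²/4 = 0.99402 in². φR_n = 0.75 × 84 × 0.99402 × 6 × 1 = 375.7 kips.
Bearing (0.25 in plate, F_u = 65 ksi): end bolts L_c = 2.5 − 1.25/2 = 1.875, R_n = min(1.2×1.875×0.25×65, 2.4×1.125×0.25×65) = 36.563 kips/bolt; interior L_c = 3.3125 − 1.25 = 2.0625, R_n = 40.219 kips/bolt. φR_n = 0.75 × (2×36.563 + 4×40.219) = 175.5 kips.
Block shear: shear path 2×[2.5+2×3.3125] = 2×9.125 in, A_gv = 4.5625, A_nv = 2×(9.125 − 2.5×1.3125)×0.25 = 2.9219 in²; tension across gage: (3.5 − 1×1.3125)×0.25 = 0.54688 in². R_n = min(0.6×65×2.9219, 0.6×50×4.5625) + 1.0×65×0.54688 = min(113.95, 136.88) + 35.547 = 149.5 kips. φR_n = 0.75 × 149.5 = 112.1 kips.
Governing: min(375.7, 175.5, 112.1) = 112.1 kips → block shear.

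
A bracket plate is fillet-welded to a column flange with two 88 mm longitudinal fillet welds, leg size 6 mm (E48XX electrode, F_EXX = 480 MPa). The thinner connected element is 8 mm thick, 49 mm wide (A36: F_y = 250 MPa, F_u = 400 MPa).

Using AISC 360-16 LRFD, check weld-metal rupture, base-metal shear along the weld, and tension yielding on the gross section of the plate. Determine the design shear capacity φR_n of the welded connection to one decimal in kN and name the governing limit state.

88.2 kN (gross-section yield governs)

Weld metal: throat = 0.707×6 = 4.242 mm, L = 2×88 = 176 mm. φR_n = 0.75 × 0.6 × 480 × 4.242 × 176 = 161.3 kN.
Base metal shear (8 mm plate): yield φR_n = 1.0×0.6×250×8×176 = 211.2 kN; rupture φR_n = 0.75×0.6×400×8×176 = 253.4 kN; take 211.2 kN (yield).
Tension yield (gross): A_g = 49×8 = 392 mm². φR_n = 0.90 × 250 × 392 = 88.2 kN.
Governing: min(161.3, 211.2, 88.2) = 88.2 kN → gross-section yield.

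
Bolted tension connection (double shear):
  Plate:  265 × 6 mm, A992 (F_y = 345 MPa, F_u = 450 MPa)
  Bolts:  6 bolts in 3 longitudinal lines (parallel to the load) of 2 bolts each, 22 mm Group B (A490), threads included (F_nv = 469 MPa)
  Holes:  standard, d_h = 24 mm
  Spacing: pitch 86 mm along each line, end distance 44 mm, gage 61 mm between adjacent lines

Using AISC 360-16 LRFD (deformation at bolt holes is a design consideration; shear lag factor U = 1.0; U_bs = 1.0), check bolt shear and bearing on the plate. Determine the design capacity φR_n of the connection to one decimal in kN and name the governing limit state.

554.0 kN (bearing governs)

Bolt shear: A_b = π(22)²/4 = 380.13 mm². φR_n = 0.75 × 469 × 380.13 × 6 × 2 = 1604.5 kN.
Bearing (6 mm plate, F_u = 450 MPa): end bolts L_c = 44 − 24/2 = 32, R_n = min(1.2×32×6×450, 2.4×22×6×450) = 103.68 kN/bolt; interior L_c = 86 − 24 = 62, R_n = 142.56 kN/bolt. φR_n = 0.75 × (3×103.68 + 3×142.56) = 554.0 kN.
Governing: min(1604.5, 554.0) = 554.0 kN → bearing.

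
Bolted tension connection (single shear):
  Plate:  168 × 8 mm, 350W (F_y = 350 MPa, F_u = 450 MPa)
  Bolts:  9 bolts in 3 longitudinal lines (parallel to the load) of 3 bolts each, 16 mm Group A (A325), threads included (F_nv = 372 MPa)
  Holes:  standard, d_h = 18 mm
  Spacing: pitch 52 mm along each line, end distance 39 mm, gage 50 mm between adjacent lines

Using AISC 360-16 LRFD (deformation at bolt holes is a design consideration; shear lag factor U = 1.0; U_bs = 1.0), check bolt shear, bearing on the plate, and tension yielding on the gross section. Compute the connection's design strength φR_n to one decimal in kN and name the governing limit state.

Bolt shear: A_b = π(16)²/4 = 201.06 mm². φR_n = 0.75 × 372 × 201.06 × 9 × 1 = 504.9 kN.
Bearing (8 mm plate, F_u = 450 MPa): end bolts L_c = 39 − 18/2 = 30, R_n = min(1.2×30×8×450, 2.4×16×8×450) = 129.6 kN/bolt; interior L_c = 52 − 18 = 34, R_n = 138.24 kN/bolt. φR_n = 0.75 × (3×129.6 + 6×138.24) = 913.7 kN.
Tension yield (gross): A_g = 168×8 = 1344 mm². φR_n = 0.90 × 350 × 1344 = 423.4 kN.
Governing: min(504.9, 913.7, 423.4) = 423.4 kN → gross-section yield.

423.4 kN (gross-section yield governs)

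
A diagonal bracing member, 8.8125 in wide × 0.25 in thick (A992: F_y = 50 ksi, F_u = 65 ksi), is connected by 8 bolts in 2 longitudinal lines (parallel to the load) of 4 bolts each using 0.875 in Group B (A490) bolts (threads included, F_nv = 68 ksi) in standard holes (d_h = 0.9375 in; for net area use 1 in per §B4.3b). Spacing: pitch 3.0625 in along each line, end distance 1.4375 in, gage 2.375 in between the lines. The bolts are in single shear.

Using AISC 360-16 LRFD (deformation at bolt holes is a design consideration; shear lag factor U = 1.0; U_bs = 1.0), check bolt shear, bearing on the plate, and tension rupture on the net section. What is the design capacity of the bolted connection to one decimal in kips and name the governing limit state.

83.0 kips (net-section rupture governs)

Bolt shear: A_b = π(0.875)²/4 = 0.60132 in². φR_n = 0.75 × 68 × 0.60132 × 8 × 1 = 245.3 kips.
Bearing (0.25 in plate, F_u = 65 ksi): end bolts L_c = 1.4375 − 0.9375/2 = 0.96875, R_n = min(1.2×0.96875×0.25×65, 2.4×0.875×0.25×65) = 18.891 kips/bolt; interior L_c = 3.0625 − 0.9375 = 2.125, R_n = 34.125 kips/bolt. φR_n = 0.75 × (2×18.891 + 6×34.125) = 181.9 kips.
Tension rupture (net): A_n = (8.8125 − 2×1)×0.25 = 1.7031 in² (U = 1.0, A_e = A_n). φR_n = 0.75 × 65 × 1.7031 = 83.0 kips.
Governing: min(245.3, 181.9, 83.0) = 83.0 kips → net-section rupture.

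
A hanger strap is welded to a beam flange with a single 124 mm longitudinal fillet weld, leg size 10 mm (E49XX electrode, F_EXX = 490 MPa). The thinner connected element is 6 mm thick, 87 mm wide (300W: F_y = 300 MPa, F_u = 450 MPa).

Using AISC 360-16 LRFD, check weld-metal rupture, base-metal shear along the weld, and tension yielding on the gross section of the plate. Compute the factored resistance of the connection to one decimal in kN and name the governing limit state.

133.9 kN (base-metal shear governs)

Weld metal: throat = 0.707×10 = 7.07 mm, L = 124 mm. φR_n = 0.75 × 0.6 × 490 × 7.07 × 124 = 193.3 kN.
Base metal shear (6 mm plate): yield φR_n = 1.0×0.6×300×6×124 = 133.9 kN; rupture φR_n = 0.75×0.6×450×6×124 = 150.7 kN; take 133.9 kN (yield).
Tension yield (gross): A_g = 87×6 = 522 mm². φR_n = 0.90 × 300 × 522 = 140.9 kN.
Governing: min(193.3, 133.9, 140.9) = 133.9 kN → base-metal shear.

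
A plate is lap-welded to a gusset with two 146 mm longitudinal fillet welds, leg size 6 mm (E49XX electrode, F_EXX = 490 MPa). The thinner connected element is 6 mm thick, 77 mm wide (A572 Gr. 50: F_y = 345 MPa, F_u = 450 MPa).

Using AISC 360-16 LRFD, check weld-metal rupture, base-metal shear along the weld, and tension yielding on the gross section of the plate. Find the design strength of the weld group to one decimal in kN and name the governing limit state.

143.5 kN (gross-section yield governs)

Weld metal: throat = 0.707×6 = 4.242 mm, L = 2×146 = 292 mm. φR_n = 0.75 × 0.6 × 490 × 4.242 × 292 = 273.1 kN.
Base metal shear (6 mm plate): yield φR_n = 1.0×0.6×345×6×292 = 362.7 kN; rupture φR_n = 0.75×0.6×450×6×292 = 354.8 kN; take 354.8 kN (rupture).
Tension yield (gross): A_g = 77×6 = 462 mm². φR_n = 0.90 × 345 × 462 = 143.5 kN.
Governing: min(273.1, 354.8, 143.5) = 143.5 kN → gross-section yield.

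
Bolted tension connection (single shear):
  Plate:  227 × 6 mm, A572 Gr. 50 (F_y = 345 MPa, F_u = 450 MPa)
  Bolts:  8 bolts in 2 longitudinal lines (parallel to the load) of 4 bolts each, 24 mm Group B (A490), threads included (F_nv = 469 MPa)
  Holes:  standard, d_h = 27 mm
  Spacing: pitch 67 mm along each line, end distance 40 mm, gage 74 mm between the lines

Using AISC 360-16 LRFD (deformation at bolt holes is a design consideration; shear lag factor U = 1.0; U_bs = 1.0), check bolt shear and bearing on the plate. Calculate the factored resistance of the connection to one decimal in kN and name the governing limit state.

Bolt shear: A_b = π(24)²/4 = 452.39 mm². φR_n = 0.75 × 469 × 452.39 × 8 × 1 = 1273.0 kN.
Bearing (6 mm plate, F_u = 450 MPa): end bolts L_c = 40 − 27/2 = 26.5, R_n = min(1.2×26.5×6×450, 2.4×24×6×450) = 85.86 kN/bolt; interior L_c = 67 − 27 = 40, R_n = 129.6 kN/bolt. φR_n = 0.75 × (2×85.86 + 6×129.6) = 712.0 kN.
Governing: min(1273.0, 712.0) = 712.0 kN → bearing.

712.0 kN (bearing governs)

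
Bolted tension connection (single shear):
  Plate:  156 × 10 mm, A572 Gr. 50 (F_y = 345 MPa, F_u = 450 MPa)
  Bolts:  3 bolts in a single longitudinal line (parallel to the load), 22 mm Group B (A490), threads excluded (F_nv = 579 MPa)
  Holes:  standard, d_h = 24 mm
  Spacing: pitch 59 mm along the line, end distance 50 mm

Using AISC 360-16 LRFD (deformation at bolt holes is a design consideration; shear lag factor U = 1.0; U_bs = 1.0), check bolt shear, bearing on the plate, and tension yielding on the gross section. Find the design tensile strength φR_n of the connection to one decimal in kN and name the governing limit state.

Bolt shear: A_b = π(22)²/4 = 380.13 mm². φR_n = 0.75 × 579 × 380.13 × 3 × 1 = 495.2 kN.
Bearing (10 mm plate, F_u = 450 MPa): end bolts L_c = 50 − 24/2 = 38, R_n = min(1.2×38×10×450, 2.4×22×10×450) = 205.2 kN/bolt; interior L_c = 59 − 24 = 35, R_n = 189 kN/bolt. φR_n = 0.75 × (1×205.2 + 2×189) = 437.4 kN.
Tension yield (gross): A_g = 156×10 = 1560 mm². φR_n = 0.90 × 345 × 1560 = 484.4 kN.
Governing: min(495.2, 437.4, 484.4) = 437.4 kN → bearing.

437.4 kN (bearing governs)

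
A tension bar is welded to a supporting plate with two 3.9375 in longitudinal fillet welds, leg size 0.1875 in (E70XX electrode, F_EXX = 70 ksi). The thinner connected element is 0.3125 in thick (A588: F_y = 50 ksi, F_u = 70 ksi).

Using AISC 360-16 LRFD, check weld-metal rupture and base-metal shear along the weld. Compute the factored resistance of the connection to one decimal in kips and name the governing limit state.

32.9 kips (weld metal governs)

Weld metal: throat = 0.707×0.1875 = 0.13256 in, L = 2×3.9375 = 7.875 in. φR_n = 0.75 × 0.6 × 70 × 0.13256 × 7.875 = 32.9 kips.
Base metal shear (0.3125 in plate): yield φR_n = 1.0×0.6×50×0.3125×7.875 = 73.8 kips; rupture φR_n = 0.75×0.6×70×0.3125×7.875 = 77.5 kips; take 73.8 kips (yield).
Governing: min(32.9, 73.8) = 32.9 kips → weld metal.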